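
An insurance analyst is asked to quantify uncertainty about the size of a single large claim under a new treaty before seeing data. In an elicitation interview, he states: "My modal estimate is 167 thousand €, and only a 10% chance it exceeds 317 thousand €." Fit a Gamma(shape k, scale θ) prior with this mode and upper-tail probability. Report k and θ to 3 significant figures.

Gamma(k,θ) with k>1 has mode (k−1)θ, so θ = 167/(k−1).
Need P(X < 317) = 0.9 with θ tied to k this way. Start at k = 2, θ = 167: P(X<317) ≈ 0.566.
Too low — raise k to concentrate. Iterating converges to k ≈ 5.65.
Then θ = 167/(5.65−1) ≈ 35.9.

k ≈ 5.65, θ ≈ 35.9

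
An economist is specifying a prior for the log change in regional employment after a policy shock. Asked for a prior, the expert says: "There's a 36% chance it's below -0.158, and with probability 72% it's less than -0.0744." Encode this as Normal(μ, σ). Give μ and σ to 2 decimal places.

The p-quantile of Normal(μ,σ) is μ + z_p·σ, with z_{0.36} = -0.3585 and z_{0.72} = 0.5828.
Eliminate σ: μ = (z₂·x₁ − z₁·x₂)/(z₂ − z₁) = (0.5828·-0.158 − (-0.3585)·-0.0744)/0.9413 = -0.13.
Then σ = (x₂ − x₁)/(z₂ − z₁) = (-0.0744 − -0.158)/0.9413 = 0.09.

μ = -0.13, σ = 0.09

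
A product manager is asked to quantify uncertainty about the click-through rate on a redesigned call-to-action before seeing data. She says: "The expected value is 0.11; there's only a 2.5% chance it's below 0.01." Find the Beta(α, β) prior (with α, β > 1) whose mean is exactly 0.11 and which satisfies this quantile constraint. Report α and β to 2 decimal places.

α ≈ 1.61, β ≈ 13.05

With mean 0.11 fixed, write α = 0.11s, β = 0.89s where s = α+β.
Need P(θ < 0.01) = 0.025 under Beta(0.11s, 0.89s). Normal approximation: (q−m)/√(m(1−m)/s) ≈ z_{0.025} = -1.96, so s ≈ 0.11·0.89·(-1.96)²/(0.01−0.11)² = 37.6.
At s = 37.6: P(θ<0.01) ≈ 0.000. Adjusting to match 0.025 gives s ≈ 14.66.
So α = 0.11·14.66 ≈ 1.61, β = 0.89·14.66 ≈ 13.05.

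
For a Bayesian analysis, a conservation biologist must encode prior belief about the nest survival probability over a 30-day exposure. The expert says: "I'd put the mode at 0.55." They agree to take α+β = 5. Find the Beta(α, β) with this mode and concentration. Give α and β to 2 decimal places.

α = 2.65, β = 2.35

For α,β > 1 the Beta mode is (α−1)/(α+β−2). With α+β = 5, the mode is (α−1)/3.
Set (α−1)/3 = 0.55 → α = 1 + 0.55·3 = 2.65.
β = 5 − α = 2.35.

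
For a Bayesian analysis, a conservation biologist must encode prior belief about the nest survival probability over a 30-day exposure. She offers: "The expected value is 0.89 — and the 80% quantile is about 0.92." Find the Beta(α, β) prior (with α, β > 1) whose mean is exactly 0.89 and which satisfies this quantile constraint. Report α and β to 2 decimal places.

With mean 0.89 fixed, write α = 0.89s, β = 0.11s where s = α+β.
Need P(θ < 0.92) = 0.8 under Beta(0.89s, 0.11s). Normal approximation: (q−m)/√(m(1−m)/s) ≈ z_{0.8} = 0.842, so s ≈ 0.89·0.11·(0.842)²/(0.92−0.89)² = 77.1.
At s = 77.1: P(θ<0.92) ≈ 0.795. Adjusting to match 0.8 gives s ≈ 79.93.
So α = 0.89·79.93 ≈ 71.14, β = 0.11·79.93 ≈ 8.79.

α ≈ 71.14, β ≈ 8.79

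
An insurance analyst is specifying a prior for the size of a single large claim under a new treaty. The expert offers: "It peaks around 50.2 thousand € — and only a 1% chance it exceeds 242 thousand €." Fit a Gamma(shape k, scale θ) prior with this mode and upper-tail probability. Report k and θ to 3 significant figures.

k ≈ 2.6, θ ≈ 31.3

Gamma(k,θ) with k>1 has mode (k−1)θ, so θ = 50.2/(k−1).
Need P(X < 242) = 0.99 with θ tied to k this way. Start at k = 2, θ = 50.2: P(X<242) ≈ 0.953.
Too low — raise k to concentrate. Iterating converges to k ≈ 2.6.
Then θ = 50.2/(2.6−1) ≈ 31.3.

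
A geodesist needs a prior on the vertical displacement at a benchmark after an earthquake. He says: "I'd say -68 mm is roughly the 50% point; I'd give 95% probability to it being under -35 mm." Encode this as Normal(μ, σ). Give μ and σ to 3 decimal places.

For Normal(μ,σ), the p-quantile is μ + z_p·σ. Here z_{0.5} = 0, z_{0.95} = 1.645.
So -68 = μ + 0σ and -35 = μ + 1.645σ.
Subtracting: σ = (-35 − -68)/(1.645 − (0)) = 20.063.
Then μ = -68 − (0)·20.063 = -68.000.

μ = -68.000, σ = 20.063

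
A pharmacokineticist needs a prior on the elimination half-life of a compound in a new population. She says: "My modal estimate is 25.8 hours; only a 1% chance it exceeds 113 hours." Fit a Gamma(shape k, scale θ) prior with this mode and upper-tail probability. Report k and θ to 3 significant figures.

k ≈ 2.87, θ ≈ 13.8

Gamma(k,θ) with k>1 has mode (k−1)θ, so θ = 25.8/(k−1).
Need P(X < 113) = 0.99 with θ tied to k this way. Start at k = 2, θ = 25.8: P(X<113) ≈ 0.933.
Too low — raise k to concentrate. Iterating converges to k ≈ 2.87.
Then θ = 25.8/(2.87−1) ≈ 13.8.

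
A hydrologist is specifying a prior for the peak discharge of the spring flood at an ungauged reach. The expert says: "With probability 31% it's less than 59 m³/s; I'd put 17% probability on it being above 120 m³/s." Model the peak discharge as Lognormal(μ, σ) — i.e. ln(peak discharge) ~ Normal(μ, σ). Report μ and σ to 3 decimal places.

If T ~ Lognormal(μ,σ) then ln T ~ Normal(μ,σ), so the p-quantile of ln T is μ + z_p·σ.
ln(59) = 4.078 and ln(120) = 4.787; z_{0.31} = -0.4959, z_{0.83} = 0.9542.
σ = (4.787 − 4.078)/(0.9542 − (-0.4959)) = 0.490.
μ = 4.078 − (-0.4959)·0.490 = 4.320.

μ ≈ 4.320, σ ≈ 0.490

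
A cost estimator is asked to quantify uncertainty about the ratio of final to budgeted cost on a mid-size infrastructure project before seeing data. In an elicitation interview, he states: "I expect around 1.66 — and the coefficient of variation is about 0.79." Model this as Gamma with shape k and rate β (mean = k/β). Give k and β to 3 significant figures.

For Gamma(k, rate β): mean = k/β, variance = k/β², so CV = 1/√k.
CV = 0.79, hence k = 1/CV² = 1.6.
Then β = k/mean = 1.6/1.66 = 0.965.

k ≈ 1.6, β ≈ 0.965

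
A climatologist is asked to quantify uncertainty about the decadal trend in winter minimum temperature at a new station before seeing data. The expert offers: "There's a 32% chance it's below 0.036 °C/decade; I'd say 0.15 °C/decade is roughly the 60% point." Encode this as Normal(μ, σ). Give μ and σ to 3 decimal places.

The p-quantile of Normal(μ,σ) is μ + z_p·σ, with z_{0.32} = -0.4677 and z_{0.6} = 0.2533.
Eliminate σ: μ = (z₂·x₁ − z₁·x₂)/(z₂ − z₁) = (0.2533·0.036 − (-0.4677)·0.15)/0.721 = 0.110.
Then σ = (x₂ − x₁)/(z₂ − z₁) = (0.15 − 0.036)/0.721 = 0.158.

μ = 0.110, σ = 0.158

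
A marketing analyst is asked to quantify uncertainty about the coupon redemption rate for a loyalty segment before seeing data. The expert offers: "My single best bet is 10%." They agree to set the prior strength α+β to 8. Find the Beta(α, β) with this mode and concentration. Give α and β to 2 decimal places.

α = 1.60, β = 6.40

For α,β > 1 the Beta mode is (α−1)/(α+β−2). With α+β = 8, the mode is (α−1)/6.
Set (α−1)/6 = 0.1 → α = 1 + 0.1·6 = 1.60.
β = 8 − α = 6.40.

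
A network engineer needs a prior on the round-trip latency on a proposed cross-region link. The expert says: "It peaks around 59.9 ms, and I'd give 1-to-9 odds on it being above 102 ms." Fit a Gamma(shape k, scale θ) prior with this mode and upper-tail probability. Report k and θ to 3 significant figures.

Gamma(k,θ) with k>1 has mode (k−1)θ, so θ = 59.9/(k−1).
Need P(X < 102) = 0.9 with θ tied to k this way. Start at k = 2, θ = 59.9: P(X<102) ≈ 0.508.
Too low — raise k to concentrate. Iterating converges to k ≈ 7.68.
Then θ = 59.9/(7.68−1) ≈ 8.96.

k ≈ 7.68, θ ≈ 8.96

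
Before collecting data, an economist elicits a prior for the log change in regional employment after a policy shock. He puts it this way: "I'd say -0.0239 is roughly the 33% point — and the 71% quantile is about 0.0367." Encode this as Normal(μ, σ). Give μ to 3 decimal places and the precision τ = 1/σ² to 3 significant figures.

For Normal(μ,σ), the p-quantile is μ + z_p·σ. Here z_{0.33} = -0.4399, z_{0.71} = 0.5534.
So -0.0239 = μ − 0.4399σ and 0.0367 = μ + 0.5534σ.
Subtracting: σ = (0.0367 − -0.0239)/(0.5534 − (-0.4399)) = 0.061.
Then μ = -0.0239 − (-0.4399)·0.061 = 0.003.
Precision τ = 1/σ² = 1/0.06101² = 269.

μ = 0.003, τ = 269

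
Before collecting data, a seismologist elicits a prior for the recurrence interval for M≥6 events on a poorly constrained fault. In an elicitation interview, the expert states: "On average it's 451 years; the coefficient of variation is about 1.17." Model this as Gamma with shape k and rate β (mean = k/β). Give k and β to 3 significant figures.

For Gamma(k, rate β): mean = k/β, variance = k/β², so CV = 1/√k.
CV = 1.17, hence k = 1/CV² = 0.731.
Then β = k/mean = 0.731/451 = 0.00162.

k ≈ 0.731, β ≈ 0.00162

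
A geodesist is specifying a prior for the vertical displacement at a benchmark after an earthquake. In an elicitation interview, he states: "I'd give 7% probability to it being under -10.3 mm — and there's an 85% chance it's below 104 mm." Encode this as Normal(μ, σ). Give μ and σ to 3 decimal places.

μ = 56.845, σ = 45.498

The p-quantile of Normal(μ,σ) is μ + z_p·σ, with z_{0.07} = -1.476 and z_{0.85} = 1.036.
Eliminate σ: μ = (z₂·x₁ − z₁·x₂)/(z₂ − z₁) = (1.036·-10.3 − (-1.476)·104)/2.512 = 56.845.
Then σ = (x₂ − x₁)/(z₂ − z₁) = (104 − -10.3)/2.512 = 45.498.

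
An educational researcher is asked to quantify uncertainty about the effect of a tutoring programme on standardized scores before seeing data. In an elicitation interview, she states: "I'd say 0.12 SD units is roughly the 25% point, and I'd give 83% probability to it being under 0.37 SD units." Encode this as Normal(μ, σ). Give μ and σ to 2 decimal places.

μ = 0.22, σ = 0.15

The p-quantile of Normal(μ,σ) is μ + z_p·σ, with z_{0.25} = -0.6745 and z_{0.83} = 0.9542.
Eliminate σ: μ = (z₂·x₁ − z₁·x₂)/(z₂ − z₁) = (0.9542·0.12 − (-0.6745)·0.37)/1.629 = 0.22.
Then σ = (x₂ − x₁)/(z₂ − z₁) = (0.37 − 0.12)/1.629 = 0.15.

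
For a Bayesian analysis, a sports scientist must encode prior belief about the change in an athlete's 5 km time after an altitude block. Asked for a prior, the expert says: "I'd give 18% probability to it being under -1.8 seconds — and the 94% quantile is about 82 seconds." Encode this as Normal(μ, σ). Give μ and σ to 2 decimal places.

μ = 29.25, σ = 33.93

For Normal(μ,σ), the p-quantile is μ + z_p·σ. Here z_{0.18} = -0.9154, z_{0.94} = 1.555.
So -1.8 = μ − 0.9154σ and 82 = μ + 1.555σ.
Subtracting: σ = (82 − -1.8)/(1.555 − (-0.9154)) = 33.93.
Then μ = -1.8 − (-0.9154)·33.93 = 29.25.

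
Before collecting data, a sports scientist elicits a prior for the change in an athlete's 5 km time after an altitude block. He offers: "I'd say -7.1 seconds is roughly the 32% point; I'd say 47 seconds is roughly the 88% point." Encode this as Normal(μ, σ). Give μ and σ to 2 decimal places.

For Normal(μ,σ), the p-quantile is μ + z_p·σ. Here z_{0.32} = -0.4677, z_{0.88} = 1.175.
So -7.1 = μ − 0.4677σ and 47 = μ + 1.175σ.
Subtracting: σ = (47 − -7.1)/(1.175 − (-0.4677)) = 32.93.
Then μ = -7.1 − (-0.4677)·32.93 = 8.30.

μ = 8.30, σ = 32.93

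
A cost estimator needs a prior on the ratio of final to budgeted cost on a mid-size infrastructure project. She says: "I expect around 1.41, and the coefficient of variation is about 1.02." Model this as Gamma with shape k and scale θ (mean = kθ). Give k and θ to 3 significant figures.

For Gamma(k, scale θ): mean = kθ, variance = kθ², so CV = 1/√k.
CV = 1.02, hence k = 1/CV² = 0.961.
Then θ = mean/k = 1.41/0.961 = 1.47.

k ≈ 0.961, θ ≈ 1.47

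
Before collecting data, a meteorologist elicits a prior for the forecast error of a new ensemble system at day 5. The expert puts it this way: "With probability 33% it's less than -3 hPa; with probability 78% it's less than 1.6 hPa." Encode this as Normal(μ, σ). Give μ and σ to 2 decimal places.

For Normal(μ,σ), the p-quantile is μ + z_p·σ. Here z_{0.33} = -0.4399, z_{0.78} = 0.7722.
So -3 = μ − 0.4399σ and 1.6 = μ + 0.7722σ.
Subtracting: σ = (1.6 − -3)/(0.7722 − (-0.4399)) = 3.80.
Then μ = -3 − (-0.4399)·3.80 = -1.33.

μ = -1.33, σ = 3.80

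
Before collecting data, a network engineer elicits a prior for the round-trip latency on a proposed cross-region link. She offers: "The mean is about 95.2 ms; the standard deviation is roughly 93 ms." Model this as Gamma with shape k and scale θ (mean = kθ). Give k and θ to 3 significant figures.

For Gamma(k, scale θ): mean = kθ, variance = kθ², so CV = 1/√k.
CV = SD/mean = 93/95.2 = 0.9769, hence k = 1/CV² = 1.05.
Then θ = mean/k = 95.2/1.05 = 90.9.

k ≈ 1.05, θ ≈ 90.9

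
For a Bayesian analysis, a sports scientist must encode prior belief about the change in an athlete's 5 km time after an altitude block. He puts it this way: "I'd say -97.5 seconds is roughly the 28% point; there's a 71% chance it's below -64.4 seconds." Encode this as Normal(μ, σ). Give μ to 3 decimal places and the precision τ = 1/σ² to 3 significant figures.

μ = -80.521, τ = 0.00118

The p-quantile of Normal(μ,σ) is μ + z_p·σ, with z_{0.28} = -0.5828 and z_{0.71} = 0.5534.
Eliminate σ: μ = (z₂·x₁ − z₁·x₂)/(z₂ − z₁) = (0.5534·-97.5 − (-0.5828)·-64.4)/1.136 = -80.521.
Then σ = (x₂ − x₁)/(z₂ − z₁) = (-64.4 − -97.5)/1.136 = 29.132.
Precision τ = 1/σ² = 1/29.13² = 0.00118.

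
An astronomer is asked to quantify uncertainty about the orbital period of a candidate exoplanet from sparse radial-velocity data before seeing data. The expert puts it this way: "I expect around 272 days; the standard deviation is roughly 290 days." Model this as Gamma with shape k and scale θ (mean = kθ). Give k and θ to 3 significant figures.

For Gamma(k, scale θ): mean = kθ, variance = kθ², so CV = 1/√k.
CV = SD/mean = 290/272 = 1.066, hence k = 1/CV² = 0.88.
Then θ = mean/k = 272/0.88 = 309.

k ≈ 0.88, θ ≈ 309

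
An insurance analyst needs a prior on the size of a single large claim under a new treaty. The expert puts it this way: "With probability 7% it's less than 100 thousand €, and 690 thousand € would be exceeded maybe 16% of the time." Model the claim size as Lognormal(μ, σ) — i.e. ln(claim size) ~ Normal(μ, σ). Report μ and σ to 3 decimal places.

μ ≈ 5.759, σ ≈ 0.782

If T ~ Lognormal(μ,σ) then ln T ~ Normal(μ,σ), so the p-quantile of ln T is μ + z_p·σ.
ln(100) = 4.605 and ln(690) = 6.537; z_{0.07} = -1.476, z_{0.84} = 0.9945.
σ = (6.537 − 4.605)/(0.9945 − (-1.476)) = 0.782.
μ = 4.605 − (-1.476)·0.782 = 5.759.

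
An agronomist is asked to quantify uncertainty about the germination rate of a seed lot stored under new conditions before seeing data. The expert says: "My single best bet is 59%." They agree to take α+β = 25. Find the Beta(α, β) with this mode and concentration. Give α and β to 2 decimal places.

α = 14.57, β = 10.43

For α,β > 1 the Beta mode is (α−1)/(α+β−2). With α+β = 25, the mode is (α−1)/23.
Set (α−1)/23 = 0.59 → α = 1 + 0.59·23 = 14.57.
β = 25 − α = 10.43.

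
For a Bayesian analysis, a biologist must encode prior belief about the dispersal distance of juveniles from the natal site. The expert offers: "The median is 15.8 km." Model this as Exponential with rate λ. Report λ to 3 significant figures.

λ ≈ 0.0439

Exponential median = ln 2 / λ, so λ = ln 2 / 15.8 = 0.0439.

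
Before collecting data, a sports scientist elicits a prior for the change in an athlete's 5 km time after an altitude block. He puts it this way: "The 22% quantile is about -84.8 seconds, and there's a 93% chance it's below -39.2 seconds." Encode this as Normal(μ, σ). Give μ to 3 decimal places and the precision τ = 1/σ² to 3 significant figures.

μ = -69.136, τ = 0.00243

The p-quantile of Normal(μ,σ) is μ + z_p·σ, with z_{0.22} = -0.7722 and z_{0.93} = 1.476.
Eliminate σ: μ = (z₂·x₁ − z₁·x₂)/(z₂ − z₁) = (1.476·-84.8 − (-0.7722)·-39.2)/2.248 = -69.136.
Then σ = (x₂ − x₁)/(z₂ − z₁) = (-39.2 − -84.8)/2.248 = 20.285.
Precision τ = 1/σ² = 1/20.28² = 0.00243.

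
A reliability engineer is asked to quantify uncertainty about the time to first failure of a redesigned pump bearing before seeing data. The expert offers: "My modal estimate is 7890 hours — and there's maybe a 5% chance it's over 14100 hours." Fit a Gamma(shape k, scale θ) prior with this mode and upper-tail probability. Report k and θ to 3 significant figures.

k ≈ 9.27, θ ≈ 954

Gamma(k,θ) with k>1 has mode (k−1)θ, so θ = 7890/(k−1).
Need P(X < 14100) = 0.95 with θ tied to k this way. Start at k = 2, θ = 7890: P(X<14100) ≈ 0.533.
Too low — raise k to concentrate. Iterating converges to k ≈ 9.27.
Then θ = 7890/(9.27−1) ≈ 954.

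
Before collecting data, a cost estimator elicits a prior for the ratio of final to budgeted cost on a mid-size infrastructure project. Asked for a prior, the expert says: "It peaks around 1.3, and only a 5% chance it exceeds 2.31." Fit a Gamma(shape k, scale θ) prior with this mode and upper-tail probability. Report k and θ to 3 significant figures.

k ≈ 9.44, θ ≈ 0.154

Gamma(k,θ) with k>1 has mode (k−1)θ, so θ = 1.3/(k−1).
Need P(X < 2.31) = 0.95 with θ tied to k this way. Start at k = 2, θ = 1.3: P(X<2.31) ≈ 0.530.
Too low — raise k to concentrate. Iterating converges to k ≈ 9.44.
Then θ = 1.3/(9.44−1) ≈ 0.154.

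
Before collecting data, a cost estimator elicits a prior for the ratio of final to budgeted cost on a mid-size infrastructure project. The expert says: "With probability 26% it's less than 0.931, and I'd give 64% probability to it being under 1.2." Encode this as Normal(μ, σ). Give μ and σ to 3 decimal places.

The p-quantile of Normal(μ,σ) is μ + z_p·σ, with z_{0.26} = -0.6433 and z_{0.64} = 0.3585.
Eliminate σ: μ = (z₂·x₁ − z₁·x₂)/(z₂ − z₁) = (0.3585·0.931 − (-0.6433)·1.2)/1.002 = 1.104.
Then σ = (x₂ − x₁)/(z₂ − z₁) = (1.2 − 0.931)/1.002 = 0.269.

μ = 1.104, σ = 0.269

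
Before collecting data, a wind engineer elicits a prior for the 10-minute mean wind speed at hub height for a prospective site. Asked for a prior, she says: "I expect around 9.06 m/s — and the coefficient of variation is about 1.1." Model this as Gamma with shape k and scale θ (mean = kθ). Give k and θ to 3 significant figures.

For Gamma(k, scale θ): mean = kθ, variance = kθ², so CV = 1/√k.
CV = 1.1, hence k = 1/CV² = 0.826.
Then θ = mean/k = 9.06/0.826 = 11.

k ≈ 0.826, θ ≈ 11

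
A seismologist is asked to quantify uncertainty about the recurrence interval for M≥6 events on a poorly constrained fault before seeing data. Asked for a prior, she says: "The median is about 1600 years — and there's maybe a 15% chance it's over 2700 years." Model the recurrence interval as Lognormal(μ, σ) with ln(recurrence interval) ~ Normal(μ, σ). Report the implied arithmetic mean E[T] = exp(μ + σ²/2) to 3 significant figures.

If T ~ Lognormal(μ,σ) then ln T ~ Normal(μ,σ), so the p-quantile of ln T is μ + z_p·σ.
ln(1600) = 7.378 and ln(2700) = 7.901; z_{0.5} = 0, z_{0.85} = 1.036.
σ = (7.901 − 7.378)/(1.036 − (0)) = 0.505.
μ = 7.378 − (0)·0.505 = 7.378.
E[T] = exp(μ + σ²/2) = exp(7.378 + 0.1274) = 1820 years.

E[T] ≈ 1820 years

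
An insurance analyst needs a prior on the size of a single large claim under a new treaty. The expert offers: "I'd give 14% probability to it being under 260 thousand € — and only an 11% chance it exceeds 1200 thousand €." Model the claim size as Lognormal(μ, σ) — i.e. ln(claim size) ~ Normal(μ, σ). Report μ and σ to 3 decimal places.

μ ≈ 6.277, σ ≈ 0.663

If T ~ Lognormal(μ,σ) then ln T ~ Normal(μ,σ), so the p-quantile of ln T is μ + z_p·σ.
ln(260) = 5.561 and ln(1200) = 7.09; z_{0.14} = -1.08, z_{0.89} = 1.227.
σ = (7.09 − 5.561)/(1.227 − (-1.08)) = 0.663.
μ = 5.561 − (-1.08)·0.663 = 6.277.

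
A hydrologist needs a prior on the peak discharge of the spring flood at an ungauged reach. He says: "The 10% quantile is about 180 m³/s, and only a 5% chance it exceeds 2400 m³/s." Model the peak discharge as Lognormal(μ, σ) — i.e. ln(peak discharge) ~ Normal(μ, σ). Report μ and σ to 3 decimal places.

μ ≈ 6.327, σ ≈ 0.885

If T ~ Lognormal(μ,σ) then ln T ~ Normal(μ,σ), so the p-quantile of ln T is μ + z_p·σ.
ln(180) = 5.193 and ln(2400) = 7.783; z_{0.1} = -1.282, z_{0.95} = 1.645.
σ = (7.783 − 5.193)/(1.645 − (-1.282)) = 0.885.
μ = 5.193 − (-1.282)·0.885 = 6.327.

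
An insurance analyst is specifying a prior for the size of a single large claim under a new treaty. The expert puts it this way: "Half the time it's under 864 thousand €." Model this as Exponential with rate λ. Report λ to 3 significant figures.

Exponential median = ln 2 / λ, so λ = ln 2 / 864.0 = 0.000802.

λ ≈ 0.000802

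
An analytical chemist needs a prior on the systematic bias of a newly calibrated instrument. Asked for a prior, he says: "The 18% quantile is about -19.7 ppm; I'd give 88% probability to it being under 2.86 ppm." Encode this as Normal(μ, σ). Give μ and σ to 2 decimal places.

For Normal(μ,σ), the p-quantile is μ + z_p·σ. Here z_{0.18} = -0.9154, z_{0.88} = 1.175.
So -19.7 = μ − 0.9154σ and 2.86 = μ + 1.175σ.
Subtracting: σ = (2.86 − -19.7)/(1.175 − (-0.9154)) = 10.79.
Then μ = -19.7 − (-0.9154)·10.79 = -9.82.

μ = -9.82, σ = 10.79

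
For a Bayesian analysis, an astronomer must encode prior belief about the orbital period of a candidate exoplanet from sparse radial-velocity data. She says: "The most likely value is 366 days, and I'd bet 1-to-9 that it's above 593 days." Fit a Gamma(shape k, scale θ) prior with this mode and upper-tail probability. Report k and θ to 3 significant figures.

k ≈ 9.08, θ ≈ 45.3

Gamma(k,θ) with k>1 has mode (k−1)θ, so θ = 366/(k−1).
Need P(X < 593) = 0.9 with θ tied to k this way. Start at k = 2, θ = 366: P(X<593) ≈ 0.482.
Too low — raise k to concentrate. Iterating converges to k ≈ 9.08.
Then θ = 366/(9.08−1) ≈ 45.3.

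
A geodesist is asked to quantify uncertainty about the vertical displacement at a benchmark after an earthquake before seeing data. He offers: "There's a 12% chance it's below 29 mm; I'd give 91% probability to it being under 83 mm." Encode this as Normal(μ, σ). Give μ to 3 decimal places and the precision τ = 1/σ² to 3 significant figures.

For Normal(μ,σ), the p-quantile is μ + z_p·σ. Here z_{0.12} = -1.175, z_{0.91} = 1.341.
So 29 = μ − 1.175σ and 83 = μ + 1.341σ.
Subtracting: σ = (83 − 29)/(1.341 − (-1.175)) = 21.465.
Then μ = 29 − (-1.175)·21.465 = 54.221.
Precision τ = 1/σ² = 1/21.46² = 0.00217.

μ = 54.221, τ = 0.00217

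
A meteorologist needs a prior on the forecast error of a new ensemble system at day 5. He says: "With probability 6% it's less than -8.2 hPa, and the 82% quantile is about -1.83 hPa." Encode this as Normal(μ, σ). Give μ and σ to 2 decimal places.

The p-quantile of Normal(μ,σ) is μ + z_p·σ, with z_{0.06} = -1.555 and z_{0.82} = 0.9154.
Eliminate σ: μ = (z₂·x₁ − z₁·x₂)/(z₂ − z₁) = (0.9154·-8.2 − (-1.555)·-1.83)/2.47 = -4.19.
Then σ = (x₂ − x₁)/(z₂ − z₁) = (-1.83 − -8.2)/2.47 = 2.58.

μ = -4.19, σ = 2.58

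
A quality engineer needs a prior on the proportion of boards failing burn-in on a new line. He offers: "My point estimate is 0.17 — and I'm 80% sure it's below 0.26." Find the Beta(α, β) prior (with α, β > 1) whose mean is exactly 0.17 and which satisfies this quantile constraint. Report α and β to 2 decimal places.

α ≈ 1.68, β ≈ 8.20

With mean 0.17 fixed, write α = 0.17s, β = 0.83s where s = α+β.
Need P(θ < 0.26) = 0.8 under Beta(0.17s, 0.83s). Normal approximation: (q−m)/√(m(1−m)/s) ≈ z_{0.8} = 0.842, so s ≈ 0.17·0.83·(0.842)²/(0.26−0.17)² = 12.3.
At s = 12.3: P(θ<0.26) ≈ 0.817. Adjusting to match 0.8 gives s ≈ 9.88.
So α = 0.17·9.88 ≈ 1.68, β = 0.83·9.88 ≈ 8.20.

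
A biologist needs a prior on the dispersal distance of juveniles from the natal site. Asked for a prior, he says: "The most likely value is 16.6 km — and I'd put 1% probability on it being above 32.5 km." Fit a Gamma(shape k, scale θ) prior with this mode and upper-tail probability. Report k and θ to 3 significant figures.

Gamma(k,θ) with k>1 has mode (k−1)θ, so θ = 16.6/(k−1).
Need P(X < 32.5) = 0.99 with θ tied to k this way. Start at k = 2, θ = 16.6: P(X<32.5) ≈ 0.582.
Too low — raise k to concentrate. Iterating converges to k ≈ 11.9.
Then θ = 16.6/(11.9−1) ≈ 1.52.

k ≈ 11.9, θ ≈ 1.52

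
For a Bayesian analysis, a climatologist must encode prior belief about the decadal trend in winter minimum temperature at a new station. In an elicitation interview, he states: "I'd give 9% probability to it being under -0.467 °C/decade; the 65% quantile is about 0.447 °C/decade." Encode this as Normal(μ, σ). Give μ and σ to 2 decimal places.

The p-quantile of Normal(μ,σ) is μ + z_p·σ, with z_{0.09} = -1.341 and z_{0.65} = 0.3853.
Eliminate σ: μ = (z₂·x₁ − z₁·x₂)/(z₂ − z₁) = (0.3853·-0.467 − (-1.341)·0.447)/1.726 = 0.24.
Then σ = (x₂ − x₁)/(z₂ − z₁) = (0.447 − -0.467)/1.726 = 0.53.

μ = 0.24, σ = 0.53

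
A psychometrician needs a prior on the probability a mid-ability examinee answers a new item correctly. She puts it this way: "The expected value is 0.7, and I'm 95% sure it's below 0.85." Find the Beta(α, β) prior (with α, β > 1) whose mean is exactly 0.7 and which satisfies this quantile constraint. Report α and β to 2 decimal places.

α ≈ 14.55, β ≈ 6.24

With mean 0.7 fixed, write α = 0.7s, β = 0.3s where s = α+β.
Need P(θ < 0.85) = 0.95 under Beta(0.7s, 0.3s). Normal approximation: (q−m)/√(m(1−m)/s) ≈ z_{0.95} = 1.64, so s ≈ 0.7·0.3·(1.64)²/(0.85−0.7)² = 25.3.
At s = 25.3: P(θ<0.85) ≈ 0.966. Adjusting to match 0.95 gives s ≈ 20.79.
So α = 0.7·20.79 ≈ 14.55, β = 0.3·20.79 ≈ 6.24.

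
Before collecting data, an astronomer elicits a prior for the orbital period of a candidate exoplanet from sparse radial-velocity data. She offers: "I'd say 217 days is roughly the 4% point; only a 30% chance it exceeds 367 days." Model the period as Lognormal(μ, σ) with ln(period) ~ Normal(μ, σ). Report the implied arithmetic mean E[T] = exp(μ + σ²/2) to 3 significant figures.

If T ~ Lognormal(μ,σ) then ln T ~ Normal(μ,σ), so the p-quantile of ln T is μ + z_p·σ.
ln(217) = 5.38 and ln(367) = 5.905; z_{0.04} = -1.751, z_{0.7} = 0.5244.
σ = (5.905 − 5.38)/(0.5244 − (-1.751)) = 0.231.
μ = 5.38 − (-1.751)·0.231 = 5.784.
E[T] = exp(μ + σ²/2) = exp(5.784 + 0.0267) = 334 days.

E[T] ≈ 334 days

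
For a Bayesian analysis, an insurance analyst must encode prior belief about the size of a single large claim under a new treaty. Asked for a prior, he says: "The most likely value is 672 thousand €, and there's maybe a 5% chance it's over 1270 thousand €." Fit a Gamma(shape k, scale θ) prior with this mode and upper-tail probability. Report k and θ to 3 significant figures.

Gamma(k,θ) with k>1 has mode (k−1)θ, so θ = 672/(k−1).
Need P(X < 1270) = 0.95 with θ tied to k this way. Start at k = 2, θ = 672: P(X<1270) ≈ 0.563.
Too low — raise k to concentrate. Iterating converges to k ≈ 7.86.
Then θ = 672/(7.86−1) ≈ 97.9.

k ≈ 7.86, θ ≈ 97.9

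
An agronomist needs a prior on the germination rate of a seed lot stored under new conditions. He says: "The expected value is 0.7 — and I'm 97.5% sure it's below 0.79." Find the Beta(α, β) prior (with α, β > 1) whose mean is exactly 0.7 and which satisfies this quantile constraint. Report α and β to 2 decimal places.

With mean 0.7 fixed, write α = 0.7s, β = 0.3s where s = α+β.
Need P(θ < 0.79) = 0.975 under Beta(0.7s, 0.3s). Normal approximation: (q−m)/√(m(1−m)/s) ≈ z_{0.975} = 1.96, so s ≈ 0.7·0.3·(1.96)²/(0.79−0.7)² = 99.6.
At s = 99.6: P(θ<0.79) ≈ 0.981. Adjusting to match 0.975 gives s ≈ 89.25.
So α = 0.7·89.25 ≈ 62.48, β = 0.3·89.25 ≈ 26.78.

α ≈ 62.48, β ≈ 26.78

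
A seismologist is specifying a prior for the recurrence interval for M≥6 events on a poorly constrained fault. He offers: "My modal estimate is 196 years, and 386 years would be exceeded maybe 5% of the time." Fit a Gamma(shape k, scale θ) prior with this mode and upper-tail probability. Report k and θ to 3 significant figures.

Gamma(k,θ) with k>1 has mode (k−1)θ, so θ = 196/(k−1).
Need P(X < 386) = 0.95 with θ tied to k this way. Start at k = 2, θ = 196: P(X<386) ≈ 0.586.
Too low — raise k to concentrate. Iterating converges to k ≈ 7.04.
Then θ = 196/(7.04−1) ≈ 32.5.

k ≈ 7.04, θ ≈ 32.5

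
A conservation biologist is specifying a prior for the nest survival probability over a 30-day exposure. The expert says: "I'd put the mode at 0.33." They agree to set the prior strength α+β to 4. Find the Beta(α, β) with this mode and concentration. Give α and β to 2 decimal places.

For α,β > 1 the Beta mode is (α−1)/(α+β−2). With α+β = 4, the mode is (α−1)/2.
Set (α−1)/2 = 0.33 → α = 1 + 0.33·2 = 1.66.
β = 4 − α = 2.34.

α = 1.66, β = 2.34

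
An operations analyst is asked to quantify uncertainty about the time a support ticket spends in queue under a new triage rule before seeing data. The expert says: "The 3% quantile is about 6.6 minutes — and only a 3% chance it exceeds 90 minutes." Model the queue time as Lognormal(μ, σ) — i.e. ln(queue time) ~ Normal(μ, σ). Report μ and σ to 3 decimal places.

If T ~ Lognormal(μ,σ) then ln T ~ Normal(μ,σ), so the p-quantile of ln T is μ + z_p·σ.
ln(6.6) = 1.887 and ln(90) = 4.5; z_{0.03} = -1.881, z_{0.97} = 1.881.
σ = (4.5 − 1.887)/(1.881 − (-1.881)) = 0.695.
μ = 1.887 − (-1.881)·0.695 = 3.193.

μ ≈ 3.193, σ ≈ 0.695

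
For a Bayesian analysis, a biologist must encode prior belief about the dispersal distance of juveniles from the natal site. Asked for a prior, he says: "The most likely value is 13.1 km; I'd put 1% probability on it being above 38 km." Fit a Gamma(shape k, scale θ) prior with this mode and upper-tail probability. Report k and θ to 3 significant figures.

k ≈ 5, θ ≈ 3.27

Gamma(k,θ) with k>1 has mode (k−1)θ, so θ = 13.1/(k−1).
Need P(X < 38) = 0.99 with θ tied to k this way. Start at k = 2, θ = 13.1: P(X<38) ≈ 0.786.
Too low — raise k to concentrate. Iterating converges to k ≈ 5.
Then θ = 13.1/(5−1) ≈ 3.27.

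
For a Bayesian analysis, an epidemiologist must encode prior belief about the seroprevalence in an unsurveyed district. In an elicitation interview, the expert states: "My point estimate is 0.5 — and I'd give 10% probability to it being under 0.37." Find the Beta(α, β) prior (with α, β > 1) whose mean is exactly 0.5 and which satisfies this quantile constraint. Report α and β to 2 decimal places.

With mean 0.5 fixed, write α = 0.5s, β = 0.5s where s = α+β.
Need P(θ < 0.37) = 0.1 under Beta(0.5s, 0.5s). Normal approximation: (q−m)/√(m(1−m)/s) ≈ z_{0.1} = -1.28, so s ≈ 0.5·0.5·(-1.28)²/(0.37−0.5)² = 24.3.
At s = 24.3: P(θ<0.37) ≈ 0.098. Adjusting to match 0.1 gives s ≈ 23.96.
So α = 0.5·23.96 ≈ 11.98, β = 0.5·23.96 ≈ 11.98.

α ≈ 11.98, β ≈ 11.98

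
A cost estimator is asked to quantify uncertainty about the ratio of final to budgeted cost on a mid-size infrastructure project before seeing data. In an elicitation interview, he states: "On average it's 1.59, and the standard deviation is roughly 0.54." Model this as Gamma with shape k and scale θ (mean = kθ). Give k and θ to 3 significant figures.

For Gamma(k, scale θ): mean = kθ, variance = kθ², so CV = 1/√k.
CV = SD/mean = 0.54/1.59 = 0.3396, hence k = 1/CV² = 8.67.
Then θ = mean/k = 1.59/8.67 = 0.183.

k ≈ 8.67, θ ≈ 0.183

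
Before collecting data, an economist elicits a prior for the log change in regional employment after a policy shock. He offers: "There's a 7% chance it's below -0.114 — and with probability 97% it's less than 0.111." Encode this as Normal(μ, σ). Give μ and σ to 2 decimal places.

The p-quantile of Normal(μ,σ) is μ + z_p·σ, with z_{0.07} = -1.476 and z_{0.97} = 1.881.
Eliminate σ: μ = (z₂·x₁ − z₁·x₂)/(z₂ − z₁) = (1.881·-0.114 − (-1.476)·0.111)/3.357 = -0.02.
Then σ = (x₂ − x₁)/(z₂ − z₁) = (0.111 − -0.114)/3.357 = 0.07.

μ = -0.02, σ = 0.07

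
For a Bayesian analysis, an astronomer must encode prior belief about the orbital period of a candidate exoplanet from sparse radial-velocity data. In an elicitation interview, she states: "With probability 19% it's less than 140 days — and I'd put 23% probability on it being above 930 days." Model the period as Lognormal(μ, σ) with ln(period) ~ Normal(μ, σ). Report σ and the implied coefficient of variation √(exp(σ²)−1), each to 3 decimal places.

If T ~ Lognormal(μ,σ) then ln T ~ Normal(μ,σ), so the p-quantile of ln T is μ + z_p·σ.
ln(140) = 4.942 and ln(930) = 6.835; z_{0.19} = -0.8779, z_{0.77} = 0.7388.
σ = (6.835 − 4.942)/(0.7388 − (-0.8779)) = 1.171.
μ = 4.942 − (-0.8779)·1.171 = 5.970.
CV = √(exp(σ²)−1) = √(exp(1.3717)−1) = 1.715.

σ ≈ 1.171, CV ≈ 1.715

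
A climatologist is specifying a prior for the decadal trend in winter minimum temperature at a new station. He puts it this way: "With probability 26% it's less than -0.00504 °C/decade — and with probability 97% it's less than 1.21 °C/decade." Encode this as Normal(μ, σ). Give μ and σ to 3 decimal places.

μ = 0.305, σ = 0.481

The p-quantile of Normal(μ,σ) is μ + z_p·σ, with z_{0.26} = -0.6433 and z_{0.97} = 1.881.
Eliminate σ: μ = (z₂·x₁ − z₁·x₂)/(z₂ − z₁) = (1.881·-0.00504 − (-0.6433)·1.21)/2.524 = 0.305.
Then σ = (x₂ − x₁)/(z₂ − z₁) = (1.21 − -0.00504)/2.524 = 0.481.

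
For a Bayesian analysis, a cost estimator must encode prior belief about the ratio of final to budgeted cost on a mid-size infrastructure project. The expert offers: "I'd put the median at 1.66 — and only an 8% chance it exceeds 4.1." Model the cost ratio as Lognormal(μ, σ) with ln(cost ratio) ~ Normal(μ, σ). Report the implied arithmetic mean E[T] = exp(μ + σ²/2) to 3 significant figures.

If T ~ Lognormal(μ,σ) then ln T ~ Normal(μ,σ), so the p-quantile of ln T is μ + z_p·σ.
ln(1.66) = 0.5068 and ln(4.1) = 1.411; z_{0.5} = 0, z_{0.92} = 1.405.
σ = (1.411 − 0.5068)/(1.405 − (0)) = 0.644.
μ = 0.5068 − (0)·0.644 = 0.507.
E[T] = exp(μ + σ²/2) = exp(0.507 + 0.2070) = 2.04.

E[T] ≈ 2.04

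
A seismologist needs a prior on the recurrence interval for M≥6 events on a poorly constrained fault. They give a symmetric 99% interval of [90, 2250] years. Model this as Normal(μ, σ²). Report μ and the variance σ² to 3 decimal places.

μ = 1170.000, σ² = 175797.766

A symmetric 99% interval runs μ ± z·σ with z = 2.576.
Half-width = 1080, so σ = 1080/2.576 = 419.2824 and σ² = 175797.766.
μ is the interval midpoint, 1170.000.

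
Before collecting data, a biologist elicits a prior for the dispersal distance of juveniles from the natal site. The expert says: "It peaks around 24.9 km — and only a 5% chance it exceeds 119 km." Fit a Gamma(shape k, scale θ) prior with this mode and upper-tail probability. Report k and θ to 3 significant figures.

k ≈ 1.99, θ ≈ 25.2

Gamma(k,θ) with k>1 has mode (k−1)θ, so θ = 24.9/(k−1).
Need P(X < 119) = 0.95 with θ tied to k this way. Start at k = 2, θ = 24.9: P(X<119) ≈ 0.951.
Too high — lower k to spread out. Iterating converges to k ≈ 1.99.
Then θ = 24.9/(1.99−1) ≈ 25.2.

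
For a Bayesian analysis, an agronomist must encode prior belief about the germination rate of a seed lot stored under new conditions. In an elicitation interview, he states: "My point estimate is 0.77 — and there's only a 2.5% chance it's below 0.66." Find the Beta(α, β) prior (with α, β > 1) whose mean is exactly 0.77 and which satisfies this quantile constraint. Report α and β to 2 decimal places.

With mean 0.77 fixed, write α = 0.77s, β = 0.23s where s = α+β.
Need P(θ < 0.66) = 0.025 under Beta(0.77s, 0.23s). Normal approximation: (q−m)/√(m(1−m)/s) ≈ z_{0.025} = -1.96, so s ≈ 0.77·0.23·(-1.96)²/(0.66−0.77)² = 56.2.
At s = 56.2: P(θ<0.66) ≈ 0.032. Adjusting to match 0.025 gives s ≈ 63.69.
So α = 0.77·63.69 ≈ 49.04, β = 0.23·63.69 ≈ 14.65.

α ≈ 49.04, β ≈ 14.65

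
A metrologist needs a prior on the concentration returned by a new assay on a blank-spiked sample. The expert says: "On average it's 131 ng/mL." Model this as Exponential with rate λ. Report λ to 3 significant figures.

Exponential mean = 1/λ, so λ = 1/131.0 = 0.00763.

λ ≈ 0.00763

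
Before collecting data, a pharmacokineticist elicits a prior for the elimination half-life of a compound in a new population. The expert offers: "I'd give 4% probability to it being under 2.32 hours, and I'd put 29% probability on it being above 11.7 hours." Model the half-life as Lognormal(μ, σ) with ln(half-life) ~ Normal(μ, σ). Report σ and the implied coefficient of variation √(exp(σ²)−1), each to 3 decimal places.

σ ≈ 0.702, CV ≈ 0.798

If T ~ Lognormal(μ,σ) then ln T ~ Normal(μ,σ), so the p-quantile of ln T is μ + z_p·σ.
ln(2.32) = 0.8416 and ln(11.7) = 2.46; z_{0.04} = -1.751, z_{0.71} = 0.5534.
σ = (2.46 − 0.8416)/(0.5534 − (-1.751)) = 0.702.
μ = 0.8416 − (-1.751)·0.702 = 2.071.
CV = √(exp(σ²)−1) = √(exp(0.4931)−1) = 0.798.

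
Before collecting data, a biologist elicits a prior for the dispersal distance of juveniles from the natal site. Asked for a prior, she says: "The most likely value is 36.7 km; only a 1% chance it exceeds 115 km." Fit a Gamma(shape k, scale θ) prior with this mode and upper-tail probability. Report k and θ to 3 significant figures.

k ≈ 4.41, θ ≈ 10.7

Gamma(k,θ) with k>1 has mode (k−1)θ, so θ = 36.7/(k−1).
Need P(X < 115) = 0.99 with θ tied to k this way. Start at k = 2, θ = 36.7: P(X<115) ≈ 0.820.
Too low — raise k to concentrate. Iterating converges to k ≈ 4.41.
Then θ = 36.7/(4.41−1) ≈ 10.7.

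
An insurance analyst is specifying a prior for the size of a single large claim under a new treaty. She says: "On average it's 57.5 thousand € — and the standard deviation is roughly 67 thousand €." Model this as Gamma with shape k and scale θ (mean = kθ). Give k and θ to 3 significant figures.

k ≈ 0.737, θ ≈ 78.1

For Gamma(k, scale θ): mean = kθ, variance = kθ², so CV = 1/√k.
CV = SD/mean = 67/57.5 = 1.165, hence k = 1/CV² = 0.737.
Then θ = mean/k = 57.5/0.737 = 78.1.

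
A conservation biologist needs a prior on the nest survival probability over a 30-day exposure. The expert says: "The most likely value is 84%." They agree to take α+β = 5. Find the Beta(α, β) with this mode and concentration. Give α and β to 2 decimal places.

α = 3.52, β = 1.48

For α,β > 1 the Beta mode is (α−1)/(α+β−2). With α+β = 5, the mode is (α−1)/3.
Set (α−1)/3 = 0.84 → α = 1 + 0.84·3 = 3.52.
β = 5 − α = 1.48.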